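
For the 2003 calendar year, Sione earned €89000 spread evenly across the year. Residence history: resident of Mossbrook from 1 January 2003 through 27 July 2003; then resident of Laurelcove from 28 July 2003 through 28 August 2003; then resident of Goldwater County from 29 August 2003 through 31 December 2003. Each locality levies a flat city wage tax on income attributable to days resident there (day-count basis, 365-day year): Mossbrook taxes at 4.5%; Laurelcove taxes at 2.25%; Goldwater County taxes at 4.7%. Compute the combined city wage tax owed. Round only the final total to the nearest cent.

Mossbrook, 1 January – 27 July 2003: 208 days → €89000 × 4.5% × 208/365 = €2282.3014
Laurelcove, 28 July – 28 August 2003: 32 days → €89000 × 2.25% × 32/365 = €175.5616
Goldwater County, 29 August – 31 December 2003: 125 days → €89000 × 4.7% × 125/365 = €1432.5342
Total = €3890.3973

€3890.40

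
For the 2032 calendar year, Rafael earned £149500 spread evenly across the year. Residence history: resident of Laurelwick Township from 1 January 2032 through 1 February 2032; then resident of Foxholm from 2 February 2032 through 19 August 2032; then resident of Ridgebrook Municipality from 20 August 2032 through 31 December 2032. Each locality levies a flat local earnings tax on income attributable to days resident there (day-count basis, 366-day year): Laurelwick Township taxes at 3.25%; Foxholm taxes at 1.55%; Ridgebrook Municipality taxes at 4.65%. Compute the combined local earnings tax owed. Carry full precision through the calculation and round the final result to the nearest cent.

£4236.24

Laurelwick Township, 1 January – 1 February 2032: 32 days → £149500 × 3.25% × 32/366 = £424.8087
Foxholm, 2 February – 19 August 2032: 200 days → £149500 × 1.55% × 200/366 = £1266.2568
Ridgebrook Municipality, 20 August – 31 December 2032: 134 days → £149500 × 4.65% × 134/366 = £2545.1762
Total = £4236.2418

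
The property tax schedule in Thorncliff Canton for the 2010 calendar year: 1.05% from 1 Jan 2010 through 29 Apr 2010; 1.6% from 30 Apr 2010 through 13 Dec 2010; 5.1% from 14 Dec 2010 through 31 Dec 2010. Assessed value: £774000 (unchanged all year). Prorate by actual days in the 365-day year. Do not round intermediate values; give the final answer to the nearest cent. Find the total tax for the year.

£12332.05

1 Jan – 29 Apr 2010: 119 days at 1.05% → £774000 × 1.05% × 119/365 = £2649.6247
30 Apr – 13 Dec 2010: 228 days at 1.6% → £774000 × 1.6% × 228/365 = £7735.7589
14 Dec – 31 Dec 2010: 18 days at 5.1% → £774000 × 5.1% × 18/365 = £1946.6630
Total = £12332.0466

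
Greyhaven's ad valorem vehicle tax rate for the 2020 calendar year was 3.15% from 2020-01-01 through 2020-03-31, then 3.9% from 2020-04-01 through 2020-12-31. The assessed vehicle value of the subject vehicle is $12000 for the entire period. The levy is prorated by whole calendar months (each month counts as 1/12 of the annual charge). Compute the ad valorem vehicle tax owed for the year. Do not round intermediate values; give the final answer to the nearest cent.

2020-01-01 to 2020-03-31: 3 months at 3.15% → $12000 × 3.15% × 3/12 = $94.5000
2020-04-01 to 2020-12-31: 9 months at 3.9% → $12000 × 3.9% × 9/12 = $351.0000
Total = $445.5000

$445.50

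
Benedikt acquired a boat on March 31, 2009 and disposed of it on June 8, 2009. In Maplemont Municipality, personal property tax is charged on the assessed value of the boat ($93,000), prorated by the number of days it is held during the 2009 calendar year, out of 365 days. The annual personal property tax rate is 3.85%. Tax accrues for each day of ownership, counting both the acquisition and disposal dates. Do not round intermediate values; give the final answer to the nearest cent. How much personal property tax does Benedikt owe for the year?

$686.67

Days held (March 31 – June 8, 2009): 70 out of 365
Tax = $93,000 × 3.85% × 70/365 = $686.6712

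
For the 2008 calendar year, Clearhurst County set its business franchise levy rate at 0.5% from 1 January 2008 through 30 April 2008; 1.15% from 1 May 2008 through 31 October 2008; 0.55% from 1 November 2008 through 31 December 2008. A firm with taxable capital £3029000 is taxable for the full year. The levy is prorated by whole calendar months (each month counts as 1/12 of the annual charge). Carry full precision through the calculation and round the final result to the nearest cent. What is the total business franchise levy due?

1 January – 30 April 2008: 4 months at 0.5% → £3029000 × 0.5% × 4/12 = £5048.3333
1 May – 31 October 2008: 6 months at 1.15% → £3029000 × 1.15% × 6/12 = £17416.7500
1 November – 31 December 2008: 2 months at 0.55% → £3029000 × 0.55% × 2/12 = £2776.5833
Total = £25241.6667

£25241.67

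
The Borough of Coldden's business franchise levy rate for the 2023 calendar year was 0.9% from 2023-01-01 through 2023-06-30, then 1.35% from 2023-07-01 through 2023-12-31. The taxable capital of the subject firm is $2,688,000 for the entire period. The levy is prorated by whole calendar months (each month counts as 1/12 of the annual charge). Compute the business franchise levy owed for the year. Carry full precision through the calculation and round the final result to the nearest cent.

$30,240.00

2023-01-01 to 2023-06-30: 6 months at 0.9% → $2,688,000 × 0.9% × 6/12 = $12,096.0000
2023-07-01 to 2023-12-31: 6 months at 1.35% → $2,688,000 × 1.35% × 6/12 = $18,144.0000
Total = $30,240.0000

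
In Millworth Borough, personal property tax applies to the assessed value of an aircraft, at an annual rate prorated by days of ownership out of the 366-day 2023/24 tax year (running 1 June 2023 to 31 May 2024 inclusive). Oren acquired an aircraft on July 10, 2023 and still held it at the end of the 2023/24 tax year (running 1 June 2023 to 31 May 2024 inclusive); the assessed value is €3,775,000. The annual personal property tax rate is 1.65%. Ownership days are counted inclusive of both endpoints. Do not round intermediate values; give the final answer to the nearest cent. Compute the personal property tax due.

€55,650.31

Days held (July 10, 2023 – May 31, 2024): 327 out of 366
Tax = €3,775,000 × 1.65% × 327/366 = €55,650.3074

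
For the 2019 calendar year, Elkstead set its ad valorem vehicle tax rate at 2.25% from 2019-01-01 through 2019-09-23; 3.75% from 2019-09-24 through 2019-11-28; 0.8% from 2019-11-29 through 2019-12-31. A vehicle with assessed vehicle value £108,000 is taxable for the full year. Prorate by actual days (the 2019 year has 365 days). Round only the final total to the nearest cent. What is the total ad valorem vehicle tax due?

2019-01-01 to 2019-09-23: 266 days at 2.25% → £108,000 × 2.25% × 266/365 = £1,770.9041
2019-09-24 to 2019-11-28: 66 days at 3.75% → £108,000 × 3.75% × 66/365 = £732.3288
2019-11-29 to 2019-12-31: 33 days at 0.8% → £108,000 × 0.8% × 33/365 = £78.1151
Total = £2,581.3479

£2,581.35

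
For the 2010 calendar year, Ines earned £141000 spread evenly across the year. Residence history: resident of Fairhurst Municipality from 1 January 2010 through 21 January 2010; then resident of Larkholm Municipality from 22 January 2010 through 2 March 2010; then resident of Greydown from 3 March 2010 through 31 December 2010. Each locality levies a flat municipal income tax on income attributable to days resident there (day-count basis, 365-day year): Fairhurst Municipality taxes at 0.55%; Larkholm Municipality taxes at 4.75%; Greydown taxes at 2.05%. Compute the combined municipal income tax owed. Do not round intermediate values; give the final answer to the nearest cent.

Fairhurst Municipality, 1 January – 21 January 2010: 21 days → £141000 × 0.55% × 21/365 = £44.6178
Larkholm Municipality, 22 January – 2 March 2010: 40 days → £141000 × 4.75% × 40/365 = £733.9726
Greydown, 3 March – 31 December 2010: 304 days → £141000 × 2.05% × 304/365 = £2407.4301
Total = £3186.0205

£3186.02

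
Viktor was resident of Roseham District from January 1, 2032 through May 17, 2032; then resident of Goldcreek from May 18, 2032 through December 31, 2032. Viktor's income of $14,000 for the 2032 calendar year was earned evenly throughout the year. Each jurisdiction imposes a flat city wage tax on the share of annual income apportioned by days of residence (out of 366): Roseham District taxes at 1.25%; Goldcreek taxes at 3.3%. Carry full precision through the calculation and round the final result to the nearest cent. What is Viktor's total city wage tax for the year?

$353.79

Roseham District, January 1 – May 17, 2032: 138 days → $14,000 × 1.25% × 138/366 = $65.9836
Goldcreek, May 18 – December 31, 2032: 228 days → $14,000 × 3.3% × 228/366 = $287.8033
Total = $353.7869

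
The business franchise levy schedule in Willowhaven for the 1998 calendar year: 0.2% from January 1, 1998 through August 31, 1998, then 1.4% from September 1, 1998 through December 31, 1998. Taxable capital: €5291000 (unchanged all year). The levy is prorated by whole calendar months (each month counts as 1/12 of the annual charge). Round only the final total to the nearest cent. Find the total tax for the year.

January 1 – August 31, 1998: 8 months at 0.2% → €5291000 × 0.2% × 8/12 = €7054.6667
September 1 – December 31, 1998: 4 months at 1.4% → €5291000 × 1.4% × 4/12 = €24691.3333
Total = €31746.0000

€31746.00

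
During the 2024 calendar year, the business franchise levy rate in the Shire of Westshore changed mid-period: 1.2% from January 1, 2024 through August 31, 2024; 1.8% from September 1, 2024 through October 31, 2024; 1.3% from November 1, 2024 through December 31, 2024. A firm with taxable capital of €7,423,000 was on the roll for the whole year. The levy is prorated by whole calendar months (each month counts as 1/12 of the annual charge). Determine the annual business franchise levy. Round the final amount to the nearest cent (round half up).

January 1 – August 31, 2024: 8 months at 1.2% → €7,423,000 × 1.2% × 8/12 = €59,384.0000
September 1 – October 31, 2024: 2 months at 1.8% → €7,423,000 × 1.8% × 2/12 = €22,269.0000
November 1 – December 31, 2024: 2 months at 1.3% → €7,423,000 × 1.3% × 2/12 = €16,083.1667
Total = €97,736.1667

€97,736.17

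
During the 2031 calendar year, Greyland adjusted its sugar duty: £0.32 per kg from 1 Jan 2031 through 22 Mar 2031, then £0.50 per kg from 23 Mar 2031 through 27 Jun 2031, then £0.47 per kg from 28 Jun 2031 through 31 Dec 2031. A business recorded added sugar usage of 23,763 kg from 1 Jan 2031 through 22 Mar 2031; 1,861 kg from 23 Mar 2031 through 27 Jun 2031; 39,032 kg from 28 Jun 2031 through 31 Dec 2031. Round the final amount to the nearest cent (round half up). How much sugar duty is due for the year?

1 Jan – 22 Mar 2031: 23,763 kg at £0.32/kg → £7,604.16
23 Mar – 27 Jun 2031: 1,861 kg at £0.50/kg → £930.50
28 Jun – 31 Dec 2031: 39,032 kg at £0.47/kg → £18,345.04

£26,879.70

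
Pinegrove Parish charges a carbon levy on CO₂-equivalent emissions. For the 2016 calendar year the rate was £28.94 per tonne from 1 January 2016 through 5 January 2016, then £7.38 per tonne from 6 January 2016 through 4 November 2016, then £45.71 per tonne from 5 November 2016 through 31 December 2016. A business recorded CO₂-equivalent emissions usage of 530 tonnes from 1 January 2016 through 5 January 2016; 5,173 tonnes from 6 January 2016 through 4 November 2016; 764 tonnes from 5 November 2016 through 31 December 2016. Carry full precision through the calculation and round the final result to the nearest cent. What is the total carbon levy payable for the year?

£88,437.38

1 January – 5 January 2016: 530 tonnes at £28.94/tonne → £15,338.20
6 January – 4 November 2016: 5,173 tonnes at £7.38/tonne → £38,176.74
5 November – 31 December 2016: 764 tonnes at £45.71/tonne → £34,922.44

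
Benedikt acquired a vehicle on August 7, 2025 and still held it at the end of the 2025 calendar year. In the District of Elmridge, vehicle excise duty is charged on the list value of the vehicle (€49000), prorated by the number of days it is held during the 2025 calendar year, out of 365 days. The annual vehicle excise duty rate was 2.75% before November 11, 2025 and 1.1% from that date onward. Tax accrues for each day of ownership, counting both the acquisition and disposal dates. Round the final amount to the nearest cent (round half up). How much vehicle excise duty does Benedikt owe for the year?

€429.72

August 7 – November 10, 2025: 96 days at 2.75% → €49000 × 2.75% × 96/365 = €354.4110
November 11 – December 31, 2025: 51 days at 1.1% → €49000 × 1.1% × 51/365 = €75.3123
Total = €429.7233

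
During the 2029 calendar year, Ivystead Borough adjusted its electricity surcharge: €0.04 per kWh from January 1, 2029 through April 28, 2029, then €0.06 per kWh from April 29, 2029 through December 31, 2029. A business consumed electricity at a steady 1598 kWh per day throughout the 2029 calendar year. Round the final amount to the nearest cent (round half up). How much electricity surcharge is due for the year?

€31,224.92

January 1 – April 28, 2029: 118 days × 1598 kWh/day = 188,564 kWh at €0.04/kWh → €7,542.56
April 29 – December 31, 2029: 247 days × 1598 kWh/day = 394,706 kWh at €0.06/kWh → €23,682.36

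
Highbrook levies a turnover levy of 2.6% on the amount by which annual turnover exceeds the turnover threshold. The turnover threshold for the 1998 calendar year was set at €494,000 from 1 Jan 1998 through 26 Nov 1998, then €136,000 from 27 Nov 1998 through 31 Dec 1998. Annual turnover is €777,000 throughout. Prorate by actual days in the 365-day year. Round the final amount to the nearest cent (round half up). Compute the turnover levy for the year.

1 Jan – 26 Nov 1998: 330 days, exemption €494,000 → (€777,000 − €494,000) × 2.6% × 330/365 = €6,652.4384
27 Nov – 31 Dec 1998: 35 days, exemption €136,000 → (€777,000 − €136,000) × 2.6% × 35/365 = €1,598.1096
Total = €8,250.5479

€8,250.55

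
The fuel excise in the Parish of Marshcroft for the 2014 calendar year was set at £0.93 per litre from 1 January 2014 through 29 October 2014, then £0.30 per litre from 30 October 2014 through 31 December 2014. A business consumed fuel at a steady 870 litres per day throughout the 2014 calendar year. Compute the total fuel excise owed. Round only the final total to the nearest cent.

1 January – 29 October 2014: 302 days × 870 litres/day = 262,740 litres at £0.93/litre → £244,348.20
30 October – 31 December 2014: 63 days × 870 litres/day = 54,810 litres at £0.30/litre → £16,443.00

£260,791.20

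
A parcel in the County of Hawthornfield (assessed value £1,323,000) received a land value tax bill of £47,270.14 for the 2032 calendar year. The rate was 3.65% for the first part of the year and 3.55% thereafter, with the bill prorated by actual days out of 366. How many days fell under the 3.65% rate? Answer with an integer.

Let d = days at the first rate; then 366 − d days at the second rate.
£1,323,000 × [3.65%·d + 3.55%·(366−d)] / 366 = £47,270.14
Solving gives d = 84, so the new rate took effect on 25 March 2032.

84 days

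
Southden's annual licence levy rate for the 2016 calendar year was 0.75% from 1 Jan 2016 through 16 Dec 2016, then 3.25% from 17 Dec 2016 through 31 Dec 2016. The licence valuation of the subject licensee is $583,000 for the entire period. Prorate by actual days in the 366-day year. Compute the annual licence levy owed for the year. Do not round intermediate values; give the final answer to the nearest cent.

1 Jan – 16 Dec 2016: 351 days at 0.75% → $583,000 × 0.75% × 351/366 = $4,193.2992
17 Dec – 31 Dec 2016: 15 days at 3.25% → $583,000 × 3.25% × 15/366 = $776.5369
Total = $4,969.8361

$4,969.84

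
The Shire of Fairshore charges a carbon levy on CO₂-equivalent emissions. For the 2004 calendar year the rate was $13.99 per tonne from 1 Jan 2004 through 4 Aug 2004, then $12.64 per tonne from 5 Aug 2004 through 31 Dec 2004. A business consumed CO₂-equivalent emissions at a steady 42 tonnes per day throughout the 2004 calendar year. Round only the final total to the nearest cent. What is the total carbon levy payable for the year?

1 Jan – 4 Aug 2004: 217 days × 42 tonnes/day = 9,114 tonnes at $13.99/tonne → $127,504.86
5 Aug – 31 Dec 2004: 149 days × 42 tonnes/day = 6,258 tonnes at $12.64/tonne → $79,101.12

$206,605.98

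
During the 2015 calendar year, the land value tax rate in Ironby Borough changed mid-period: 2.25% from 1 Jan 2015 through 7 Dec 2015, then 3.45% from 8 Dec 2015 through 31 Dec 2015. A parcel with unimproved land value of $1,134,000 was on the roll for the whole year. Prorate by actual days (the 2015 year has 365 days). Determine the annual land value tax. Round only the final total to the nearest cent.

1 Jan – 7 Dec 2015: 341 days at 2.25% → $1,134,000 × 2.25% × 341/365 = $23,837.3014
8 Dec – 31 Dec 2015: 24 days at 3.45% → $1,134,000 × 3.45% × 24/365 = $2,572.4712
Total = $26,409.7726

$26,409.77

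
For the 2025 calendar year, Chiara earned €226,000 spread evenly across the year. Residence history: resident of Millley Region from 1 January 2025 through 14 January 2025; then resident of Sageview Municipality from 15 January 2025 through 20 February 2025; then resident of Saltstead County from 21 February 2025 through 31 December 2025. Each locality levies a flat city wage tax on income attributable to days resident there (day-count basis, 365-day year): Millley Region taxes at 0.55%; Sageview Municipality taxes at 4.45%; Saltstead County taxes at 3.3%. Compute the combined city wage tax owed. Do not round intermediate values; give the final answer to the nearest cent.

€7,483.08

Millley Region, 1 January – 14 January 2025: 14 days → €226,000 × 0.55% × 14/365 = €47.6767
Sageview Municipality, 15 January – 20 February 2025: 37 days → €226,000 × 4.45% × 37/365 = €1,019.4767
Saltstead County, 21 February – 31 December 2025: 314 days → €226,000 × 3.3% × 314/365 = €6,415.9233
Total = €7,483.0767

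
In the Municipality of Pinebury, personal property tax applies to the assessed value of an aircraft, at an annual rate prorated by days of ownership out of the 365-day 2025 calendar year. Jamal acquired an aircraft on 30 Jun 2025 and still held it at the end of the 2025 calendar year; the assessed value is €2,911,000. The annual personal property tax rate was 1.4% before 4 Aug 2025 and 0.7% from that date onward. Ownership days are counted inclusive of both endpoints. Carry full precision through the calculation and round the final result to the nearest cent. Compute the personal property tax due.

30 Jun – 3 Aug 2025: 35 days at 1.4% → €2,911,000 × 1.4% × 35/365 = €3,907.9178
4 Aug – 31 Dec 2025: 150 days at 0.7% → €2,911,000 × 0.7% × 150/365 = €8,374.1096
Total = €12,282.0274

€12,282.03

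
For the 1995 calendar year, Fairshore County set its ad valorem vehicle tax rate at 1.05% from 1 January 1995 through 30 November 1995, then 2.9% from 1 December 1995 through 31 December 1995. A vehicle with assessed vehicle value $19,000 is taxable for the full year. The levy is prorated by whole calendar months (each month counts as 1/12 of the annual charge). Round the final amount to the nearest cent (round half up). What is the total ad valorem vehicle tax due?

$228.79

1 January – 30 November 1995: 11 months at 1.05% → $19,000 × 1.05% × 11/12 = $182.8750
1 December – 31 December 1995: 1 month at 2.9% → $19,000 × 2.9% × 1/12 = $45.9167
Total = $228.7917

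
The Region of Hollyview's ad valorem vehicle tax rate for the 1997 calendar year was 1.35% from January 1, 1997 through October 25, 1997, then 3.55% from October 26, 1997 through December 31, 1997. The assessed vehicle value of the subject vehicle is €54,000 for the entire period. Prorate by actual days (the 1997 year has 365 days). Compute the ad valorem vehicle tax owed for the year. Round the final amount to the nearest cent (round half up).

€947.07

January 1 – October 25, 1997: 298 days at 1.35% → €54,000 × 1.35% × 298/365 = €595.1836
October 26 – December 31, 1997: 67 days at 3.55% → €54,000 × 3.55% × 67/365 = €351.8877
Total = €947.0712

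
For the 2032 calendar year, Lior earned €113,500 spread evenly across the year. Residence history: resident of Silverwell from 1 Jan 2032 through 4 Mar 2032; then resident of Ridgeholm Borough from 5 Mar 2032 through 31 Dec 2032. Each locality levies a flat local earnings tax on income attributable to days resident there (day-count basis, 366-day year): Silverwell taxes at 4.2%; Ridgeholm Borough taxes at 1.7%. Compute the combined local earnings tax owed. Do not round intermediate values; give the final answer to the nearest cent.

€2,425.67

Silverwell, 1 Jan – 4 Mar 2032: 64 days → €113,500 × 4.2% × 64/366 = €833.5738
Ridgeholm Borough, 5 Mar – 31 Dec 2032: 302 days → €113,500 × 1.7% × 302/366 = €1,592.1011
Total = €2,425.6749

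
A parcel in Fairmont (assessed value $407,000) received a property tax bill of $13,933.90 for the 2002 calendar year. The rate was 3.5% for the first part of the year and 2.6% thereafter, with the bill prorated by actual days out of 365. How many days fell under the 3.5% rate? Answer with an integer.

Let d = days at the first rate; then 365 − d days at the second rate.
$407,000 × [3.5%·d + 2.6%·(365−d)] / 365 = $13,933.90
Solving gives d = 334, so the new rate took effect on December 1, 2002.

334 days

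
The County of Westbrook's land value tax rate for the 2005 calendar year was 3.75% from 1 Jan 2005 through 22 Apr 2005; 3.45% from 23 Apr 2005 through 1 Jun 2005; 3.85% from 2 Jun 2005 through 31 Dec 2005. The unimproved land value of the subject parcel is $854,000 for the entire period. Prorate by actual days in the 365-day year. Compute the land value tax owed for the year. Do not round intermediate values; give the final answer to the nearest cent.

$32,242.59

1 Jan – 22 Apr 2005: 112 days at 3.75% → $854,000 × 3.75% × 112/365 = $9,826.8493
23 Apr – 1 Jun 2005: 40 days at 3.45% → $854,000 × 3.45% × 40/365 = $3,228.8219
2 Jun – 31 Dec 2005: 213 days at 3.85% → $854,000 × 3.85% × 213/365 = $19,186.9233
Total = $32,242.5945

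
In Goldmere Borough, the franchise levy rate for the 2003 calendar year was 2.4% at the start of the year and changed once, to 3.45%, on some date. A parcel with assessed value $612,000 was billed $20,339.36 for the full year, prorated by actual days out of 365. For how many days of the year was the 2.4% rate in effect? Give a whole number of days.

44 days

Let d = days at the first rate; then 365 − d days at the second rate.
$612,000 × [2.4%·d + 3.45%·(365−d)] / 365 = $20,339.36
Solving gives d = 44, so the new rate took effect on 14 February 2003.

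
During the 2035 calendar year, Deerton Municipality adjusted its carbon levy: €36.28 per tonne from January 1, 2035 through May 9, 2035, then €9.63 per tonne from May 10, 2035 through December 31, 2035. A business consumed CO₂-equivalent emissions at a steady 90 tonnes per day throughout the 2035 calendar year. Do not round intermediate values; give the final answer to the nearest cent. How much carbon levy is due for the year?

€625752.00

January 1 – May 9, 2035: 129 days × 90 tonnes/day = 11,610 tonnes at €36.28/tonne → €421210.80
May 10 – December 31, 2035: 236 days × 90 tonnes/day = 21,240 tonnes at €9.63/tonne → €204541.20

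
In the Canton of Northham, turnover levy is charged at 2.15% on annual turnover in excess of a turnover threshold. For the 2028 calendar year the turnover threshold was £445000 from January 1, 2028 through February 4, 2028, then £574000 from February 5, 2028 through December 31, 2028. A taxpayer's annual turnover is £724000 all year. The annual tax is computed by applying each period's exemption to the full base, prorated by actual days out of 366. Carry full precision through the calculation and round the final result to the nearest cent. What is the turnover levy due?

January 1 – February 4, 2028: 35 days, exemption £445000 → (£724000 − £445000) × 2.15% × 35/366 = £573.6270
February 5 – December 31, 2028: 331 days, exemption £574000 → (£724000 − £574000) × 2.15% × 331/366 = £2916.5984
Total = £3490.2254

£3490.23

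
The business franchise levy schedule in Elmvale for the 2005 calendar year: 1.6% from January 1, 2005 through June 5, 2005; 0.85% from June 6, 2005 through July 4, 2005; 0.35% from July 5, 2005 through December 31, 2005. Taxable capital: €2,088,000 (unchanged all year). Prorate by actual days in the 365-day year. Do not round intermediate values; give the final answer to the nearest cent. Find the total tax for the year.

January 1 – June 5, 2005: 156 days at 1.6% → €2,088,000 × 1.6% × 156/365 = €14,278.4877
June 6 – July 4, 2005: 29 days at 0.85% → €2,088,000 × 0.85% × 29/365 = €1,410.1151
July 5 – December 31, 2005: 180 days at 0.35% → €2,088,000 × 0.35% × 180/365 = €3,603.9452
Total = €19,292.5479

€19,292.55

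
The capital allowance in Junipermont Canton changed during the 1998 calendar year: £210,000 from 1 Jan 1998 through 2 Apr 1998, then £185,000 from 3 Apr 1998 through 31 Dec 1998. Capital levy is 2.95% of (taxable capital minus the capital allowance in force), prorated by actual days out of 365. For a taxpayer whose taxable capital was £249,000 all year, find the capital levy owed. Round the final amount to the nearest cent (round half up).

£1,702.11

1 Jan – 2 Apr 1998: 92 days, exemption £210,000 → (£249,000 − £210,000) × 2.95% × 92/365 = £289.9890
3 Apr – 31 Dec 1998: 273 days, exemption £185,000 → (£249,000 − £185,000) × 2.95% × 273/365 = £1,412.1205
Total = £1,702.1096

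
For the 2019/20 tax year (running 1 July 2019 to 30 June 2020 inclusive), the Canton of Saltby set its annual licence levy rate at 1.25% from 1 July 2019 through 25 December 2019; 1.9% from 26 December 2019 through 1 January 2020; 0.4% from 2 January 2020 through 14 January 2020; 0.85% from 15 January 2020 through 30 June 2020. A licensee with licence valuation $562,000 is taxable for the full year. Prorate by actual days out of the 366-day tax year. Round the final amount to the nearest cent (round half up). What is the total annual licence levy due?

1 July – 25 December 2019: 178 days at 1.25% → $562,000 × 1.25% × 178/366 = $3,416.5301
26 December 2019 – 1 January 2020: 7 days at 1.9% → $562,000 × 1.9% × 7/366 = $204.2240
2 January – 14 January 2020: 13 days at 0.4% → $562,000 × 0.4% × 13/366 = $79.8470
15 January – 30 June 2020: 168 days at 0.85% → $562,000 × 0.85% × 168/366 = $2,192.7213
Total = $5,893.3224

$5,893.32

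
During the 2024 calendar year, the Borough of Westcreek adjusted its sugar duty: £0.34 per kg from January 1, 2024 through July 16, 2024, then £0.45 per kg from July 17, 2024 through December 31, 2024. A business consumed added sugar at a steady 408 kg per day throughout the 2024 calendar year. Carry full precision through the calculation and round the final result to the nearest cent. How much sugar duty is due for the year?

£58311.36

January 1 – July 16, 2024: 198 days × 408 kg/day = 80,784 kg at £0.34/kg → £27466.56
July 17 – December 31, 2024: 168 days × 408 kg/day = 68,544 kg at £0.45/kg → £30844.80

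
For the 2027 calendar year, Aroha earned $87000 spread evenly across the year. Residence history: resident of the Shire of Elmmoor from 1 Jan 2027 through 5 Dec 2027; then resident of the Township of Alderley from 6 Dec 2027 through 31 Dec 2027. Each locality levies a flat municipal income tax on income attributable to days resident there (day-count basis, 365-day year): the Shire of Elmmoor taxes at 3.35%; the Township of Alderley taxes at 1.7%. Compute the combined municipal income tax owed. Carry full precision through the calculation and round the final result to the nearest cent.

The Shire of Elmmoor, 1 Jan – 5 Dec 2027: 339 days → $87000 × 3.35% × 339/365 = $2706.8918
The Township of Alderley, 6 Dec – 31 Dec 2027: 26 days → $87000 × 1.7% × 26/365 = $105.3534
Total = $2812.2452

$2812.25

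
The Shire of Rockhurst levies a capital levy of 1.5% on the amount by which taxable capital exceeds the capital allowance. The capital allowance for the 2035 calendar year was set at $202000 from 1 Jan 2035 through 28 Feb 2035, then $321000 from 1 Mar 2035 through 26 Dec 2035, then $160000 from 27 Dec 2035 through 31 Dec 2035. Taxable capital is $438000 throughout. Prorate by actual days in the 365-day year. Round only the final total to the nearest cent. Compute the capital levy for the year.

$2076.62

1 Jan – 28 Feb 2035: 59 days, exemption $202000 → ($438000 − $202000) × 1.5% × 59/365 = $572.2192
1 Mar – 26 Dec 2035: 301 days, exemption $321000 → ($438000 − $321000) × 1.5% × 301/365 = $1447.2740
27 Dec – 31 Dec 2035: 5 days, exemption $160000 → ($438000 − $160000) × 1.5% × 5/365 = $57.1233
Total = $2076.6164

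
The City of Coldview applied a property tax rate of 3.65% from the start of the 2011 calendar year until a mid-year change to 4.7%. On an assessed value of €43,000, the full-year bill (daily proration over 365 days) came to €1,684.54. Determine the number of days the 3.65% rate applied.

Let d = days at the first rate; then 365 − d days at the second rate.
€43,000 × [3.65%·d + 4.7%·(365−d)] / 365 = €1,684.54
Solving gives d = 272, so the new rate took effect on 30 Sep 2011.

272 days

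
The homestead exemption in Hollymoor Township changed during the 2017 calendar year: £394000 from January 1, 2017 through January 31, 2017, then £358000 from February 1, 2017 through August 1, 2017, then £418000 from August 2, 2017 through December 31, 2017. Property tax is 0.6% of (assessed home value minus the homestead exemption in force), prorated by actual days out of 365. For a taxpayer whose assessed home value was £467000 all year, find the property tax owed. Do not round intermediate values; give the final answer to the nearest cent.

January 1 – January 31, 2017: 31 days, exemption £394000 → (£467000 − £394000) × 0.6% × 31/365 = £37.2000
February 1 – August 1, 2017: 182 days, exemption £358000 → (£467000 − £358000) × 0.6% × 182/365 = £326.1041
August 2 – December 31, 2017: 152 days, exemption £418000 → (£467000 − £418000) × 0.6% × 152/365 = £122.4329
Total = £485.7370

£485.74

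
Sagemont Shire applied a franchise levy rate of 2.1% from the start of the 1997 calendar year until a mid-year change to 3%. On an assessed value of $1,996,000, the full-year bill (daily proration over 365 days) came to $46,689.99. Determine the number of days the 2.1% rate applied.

Let d = days at the first rate; then 365 − d days at the second rate.
$1,996,000 × [2.1%·d + 3%·(365−d)] / 365 = $46,689.99
Solving gives d = 268, so the new rate took effect on 26 September 1997.

268 days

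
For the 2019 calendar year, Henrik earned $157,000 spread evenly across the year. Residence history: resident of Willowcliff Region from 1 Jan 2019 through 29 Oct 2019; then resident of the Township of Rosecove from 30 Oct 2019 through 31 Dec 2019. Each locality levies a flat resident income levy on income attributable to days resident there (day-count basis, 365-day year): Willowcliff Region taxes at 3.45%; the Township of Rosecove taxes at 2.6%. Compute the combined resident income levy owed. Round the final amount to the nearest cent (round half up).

$5,186.16

Willowcliff Region, 1 Jan – 29 Oct 2019: 302 days → $157,000 × 3.45% × 302/365 = $4,481.5973
The Township of Rosecove, 30 Oct – 31 Dec 2019: 63 days → $157,000 × 2.6% × 63/365 = $704.5644
Total = $5,186.1616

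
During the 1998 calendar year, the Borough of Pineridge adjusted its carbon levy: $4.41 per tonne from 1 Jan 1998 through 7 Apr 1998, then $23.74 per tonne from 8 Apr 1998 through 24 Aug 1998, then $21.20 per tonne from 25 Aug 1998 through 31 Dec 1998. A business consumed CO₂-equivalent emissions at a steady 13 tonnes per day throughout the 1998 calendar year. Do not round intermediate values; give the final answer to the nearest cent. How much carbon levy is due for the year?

$84,011.59

1 Jan – 7 Apr 1998: 97 days × 13 tonnes/day = 1,261 tonnes at $4.41/tonne → $5,561.01
8 Apr – 24 Aug 1998: 139 days × 13 tonnes/day = 1,807 tonnes at $23.74/tonne → $42,898.18
25 Aug – 31 Dec 1998: 129 days × 13 tonnes/day = 1,677 tonnes at $21.20/tonne → $35,552.40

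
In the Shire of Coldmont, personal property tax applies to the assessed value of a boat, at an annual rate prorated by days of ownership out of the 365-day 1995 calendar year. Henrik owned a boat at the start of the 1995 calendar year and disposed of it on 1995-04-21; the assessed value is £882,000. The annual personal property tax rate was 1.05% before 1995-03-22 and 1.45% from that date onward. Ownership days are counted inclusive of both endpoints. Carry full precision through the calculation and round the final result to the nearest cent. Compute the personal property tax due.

1995-01-01 to 1995-03-21: 80 days at 1.05% → £882,000 × 1.05% × 80/365 = £2,029.8082
1995-03-22 to 1995-04-21: 31 days at 1.45% → £882,000 × 1.45% × 31/365 = £1,086.1890
Total = £3,115.9973

£3,116.00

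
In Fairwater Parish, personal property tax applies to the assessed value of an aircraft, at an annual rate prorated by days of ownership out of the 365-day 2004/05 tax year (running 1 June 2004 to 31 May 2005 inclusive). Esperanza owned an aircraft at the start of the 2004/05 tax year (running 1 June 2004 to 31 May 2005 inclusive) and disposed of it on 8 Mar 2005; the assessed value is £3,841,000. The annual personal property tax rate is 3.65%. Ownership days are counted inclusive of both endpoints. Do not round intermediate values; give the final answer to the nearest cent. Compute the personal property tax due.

Days held (1 Jun 2004 – 8 Mar 2005): 281 out of 365
Tax = £3,841,000 × 3.65% × 281/365 = £107,932.1000

£107,932.10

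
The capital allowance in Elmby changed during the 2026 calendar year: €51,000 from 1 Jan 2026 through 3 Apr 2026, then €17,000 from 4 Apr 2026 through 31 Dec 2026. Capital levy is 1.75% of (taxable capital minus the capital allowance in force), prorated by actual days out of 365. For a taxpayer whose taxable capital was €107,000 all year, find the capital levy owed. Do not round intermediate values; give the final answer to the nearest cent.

€1,423.40

1 Jan – 3 Apr 2026: 93 days, exemption €51,000 → (€107,000 − €51,000) × 1.75% × 93/365 = €249.6986
4 Apr – 31 Dec 2026: 272 days, exemption €17,000 → (€107,000 − €17,000) × 1.75% × 272/365 = €1,173.6986
Total = €1,423.3973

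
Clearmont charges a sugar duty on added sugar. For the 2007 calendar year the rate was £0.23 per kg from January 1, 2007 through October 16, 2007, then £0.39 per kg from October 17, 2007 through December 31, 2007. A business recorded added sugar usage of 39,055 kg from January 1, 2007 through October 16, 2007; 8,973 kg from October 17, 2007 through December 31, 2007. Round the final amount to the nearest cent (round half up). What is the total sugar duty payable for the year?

January 1 – October 16, 2007: 39,055 kg at £0.23/kg → £8,982.65
October 17 – December 31, 2007: 8,973 kg at £0.39/kg → £3,499.47

£12,482.12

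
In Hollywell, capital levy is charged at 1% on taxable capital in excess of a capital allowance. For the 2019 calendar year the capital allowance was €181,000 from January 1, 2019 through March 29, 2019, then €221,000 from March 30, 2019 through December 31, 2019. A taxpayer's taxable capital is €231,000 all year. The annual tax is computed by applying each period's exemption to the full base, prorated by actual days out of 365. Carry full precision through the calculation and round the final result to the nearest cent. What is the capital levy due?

€196.44

January 1 – March 29, 2019: 88 days, exemption €181,000 → (€231,000 − €181,000) × 1% × 88/365 = €120.5479
March 30 – December 31, 2019: 277 days, exemption €221,000 → (€231,000 − €221,000) × 1% × 277/365 = €75.8904
Total = €196.4384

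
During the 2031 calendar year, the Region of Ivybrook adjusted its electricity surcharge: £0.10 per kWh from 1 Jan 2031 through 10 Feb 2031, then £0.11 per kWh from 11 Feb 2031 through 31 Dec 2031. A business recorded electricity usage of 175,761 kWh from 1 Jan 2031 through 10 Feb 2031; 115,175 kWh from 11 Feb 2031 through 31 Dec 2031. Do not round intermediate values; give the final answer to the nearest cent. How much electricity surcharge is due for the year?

£30245.35

1 Jan – 10 Feb 2031: 175,761 kWh at £0.10/kWh → £17576.10
11 Feb – 31 Dec 2031: 115,175 kWh at £0.11/kWh → £12669.25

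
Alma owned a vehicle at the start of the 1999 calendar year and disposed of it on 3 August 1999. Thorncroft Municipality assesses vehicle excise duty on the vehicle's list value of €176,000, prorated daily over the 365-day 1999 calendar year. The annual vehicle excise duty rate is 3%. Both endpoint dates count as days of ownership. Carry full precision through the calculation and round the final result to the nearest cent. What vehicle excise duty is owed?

Days held (1 January – 3 August 1999): 215 out of 365
Tax = €176,000 × 3% × 215/365 = €3,110.1370

€3,110.14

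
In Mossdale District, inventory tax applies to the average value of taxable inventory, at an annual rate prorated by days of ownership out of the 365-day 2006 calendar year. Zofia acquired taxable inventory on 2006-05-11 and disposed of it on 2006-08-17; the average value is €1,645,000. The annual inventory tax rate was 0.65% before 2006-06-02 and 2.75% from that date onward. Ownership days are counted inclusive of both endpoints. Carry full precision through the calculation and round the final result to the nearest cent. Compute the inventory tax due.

€10,187.73

2006-05-11 to 2006-06-01: 22 days at 0.65% → €1,645,000 × 0.65% × 22/365 = €644.4795
2006-06-02 to 2006-08-17: 77 days at 2.75% → €1,645,000 × 2.75% × 77/365 = €9,543.2534
Total = €10,187.7329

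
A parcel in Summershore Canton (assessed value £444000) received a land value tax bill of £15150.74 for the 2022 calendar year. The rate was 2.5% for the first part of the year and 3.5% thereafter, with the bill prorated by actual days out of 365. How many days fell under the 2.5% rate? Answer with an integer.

32 days

Let d = days at the first rate; then 365 − d days at the second rate.
£444000 × [2.5%·d + 3.5%·(365−d)] / 365 = £15150.74
Solving gives d = 32, so the new rate took effect on 2 February 2022.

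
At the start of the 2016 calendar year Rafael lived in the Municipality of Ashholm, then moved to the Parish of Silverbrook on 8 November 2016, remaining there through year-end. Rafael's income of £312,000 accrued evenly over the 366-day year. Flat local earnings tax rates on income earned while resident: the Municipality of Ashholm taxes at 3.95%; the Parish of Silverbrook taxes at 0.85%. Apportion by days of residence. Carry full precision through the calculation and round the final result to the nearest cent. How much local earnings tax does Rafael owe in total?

£10,896.98

The Municipality of Ashholm, 1 January – 7 November 2016: 312 days → £312,000 × 3.95% × 312/366 = £10,505.7049
The Parish of Silverbrook, 8 November – 31 December 2016: 54 days → £312,000 × 0.85% × 54/366 = £391.2787
Total = £10,896.9836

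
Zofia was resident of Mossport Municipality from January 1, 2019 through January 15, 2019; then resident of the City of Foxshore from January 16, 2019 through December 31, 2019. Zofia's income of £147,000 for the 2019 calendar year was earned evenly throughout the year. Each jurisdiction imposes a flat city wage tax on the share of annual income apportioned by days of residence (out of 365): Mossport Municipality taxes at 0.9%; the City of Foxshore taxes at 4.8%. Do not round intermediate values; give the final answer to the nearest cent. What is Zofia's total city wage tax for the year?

£6,820.40

Mossport Municipality, January 1 – January 15, 2019: 15 days → £147,000 × 0.9% × 15/365 = £54.3699
The City of Foxshore, January 16 – December 31, 2019: 350 days → £147,000 × 4.8% × 350/365 = £6,766.0274
Total = £6,820.3973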